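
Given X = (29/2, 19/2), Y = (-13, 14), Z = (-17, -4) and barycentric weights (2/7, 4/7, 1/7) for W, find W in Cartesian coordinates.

(-40/7, 71/7)

W = (2/7)·X + (4/7)·Y + (1/7)·Z.
x-coordinate: (2/7)·(29/2) + (4/7)·(-13) + (1/7)·(-17) = -40/7.
y-coordinate: (2/7)·(19/2) + (4/7)·14 + (1/7)·(-4) = 71/7.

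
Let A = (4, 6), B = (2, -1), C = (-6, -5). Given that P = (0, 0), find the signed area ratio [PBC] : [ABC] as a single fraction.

1/3

[ABC] = ½·(4·(-1−(-5)) + 2·(-5−6) + (-6)·(6−(-1))) = ½·(16 − 22 − 42) = -24.
[PBC] = ½·(0·(-1−(-5)) + 2·(-5−0) + (-6)·(0−(-1))) = ½·(0 − 10 − 6) = -8, so the ratio is (-8)/(-24) = 1/3.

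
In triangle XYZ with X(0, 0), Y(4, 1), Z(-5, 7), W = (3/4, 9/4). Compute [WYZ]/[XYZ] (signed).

1/4

[XYZ] = ½·(0·(1−7) + 4·(7−0) + (-5)·(0−1)) = ½·(0 + 28 + 5) = 33/2.
[WYZ] = ½·((3/4)·(1−7) + 4·(7−(9/4)) + (-5)·(9/4−1)) = ½·(-9/2 + 19 − 25/4) = 33/8, so the ratio is (33/8)/(33/2) = 1/4.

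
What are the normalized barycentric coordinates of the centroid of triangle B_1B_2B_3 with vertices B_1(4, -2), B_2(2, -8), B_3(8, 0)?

The centroid is the average of the vertices, so each weight is 1/3.

(1/3, 1/3, 1/3)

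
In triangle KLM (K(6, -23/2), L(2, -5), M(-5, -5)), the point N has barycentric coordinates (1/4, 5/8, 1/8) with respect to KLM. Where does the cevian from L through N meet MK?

Line LN meets MK where the L-coordinate vanishes; zeroing N's L-weight and renormalizing leaves M, K-weights 1/8 : 1/4 → (1/3, 2/3).
So J = (1/3)·M + (2/3)·K = (7/3, -28/3).

(7/3, -28/3)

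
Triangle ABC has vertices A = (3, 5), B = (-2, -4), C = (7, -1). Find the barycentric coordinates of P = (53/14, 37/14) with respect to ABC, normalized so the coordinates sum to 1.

(9/14, 1/14, 2/7)

Signed area of the reference triangle: [ABC] = ½·(3·(-4−(-1)) + (-2)·(-1−5) + 7·(5−(-4))) = ½·(-9 + 12 + 63) = 33.
[PBC] = ½·((53/14)·(-4−(-1)) + (-2)·(-1−(37/14)) + 7·(37/14−(-4))) = ½·(-159/14 + 51/7 + 93/2) = 297/14, so the A-coordinate is (297/14)/33 = 9/14.
[APC] = ½·(3·(37/14−(-1)) + (53/14)·(-1−5) + 7·(5−(37/14))) = ½·(153/14 − 159/7 + 33/2) = 33/14, so the B-coordinate is 1/14.
[ABP] = ½·(3·(-4−(37/14)) + (-2)·(37/14−5) + (53/14)·(5−(-4))) = ½·(-279/14 + 33/7 + 477/14) = 66/7, so the C-coordinate is 2/7.
Check: 9/14 + 1/14 + 2/7 = 1.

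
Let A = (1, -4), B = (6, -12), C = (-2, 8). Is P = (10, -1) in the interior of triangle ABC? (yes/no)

no

Barycentric coordinates of P: (-14/3, 13/4, 29/12).
The three coordinates are negative, positive, positive; a point is interior exactly when all three are positive.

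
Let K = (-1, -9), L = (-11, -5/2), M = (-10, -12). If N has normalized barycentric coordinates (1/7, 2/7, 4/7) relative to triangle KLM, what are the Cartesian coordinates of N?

(-9, -62/7)

N = (1/7)·K + (2/7)·L + (4/7)·M.
x-coordinate: (1/7)·(-1) + (2/7)·(-11) + (4/7)·(-10) = -9.
y-coordinate: (1/7)·(-9) + (2/7)·(-5/2) + (4/7)·(-12) = -62/7.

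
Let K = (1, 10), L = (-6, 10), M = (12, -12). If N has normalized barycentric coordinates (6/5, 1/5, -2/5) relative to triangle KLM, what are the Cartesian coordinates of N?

N = (6/5)·K + (1/5)·L + (-2/5)·M.
x-coordinate: (6/5)·1 + (1/5)·(-6) + (-2/5)·12 = -24/5.
y-coordinate: (6/5)·10 + (1/5)·10 + (-2/5)·(-12) = 94/5.

(-24/5, 94/5)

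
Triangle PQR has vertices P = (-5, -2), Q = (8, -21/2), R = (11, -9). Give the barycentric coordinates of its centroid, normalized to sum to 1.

(1/3, 1/3, 1/3)

The centroid is the average of the vertices, so each weight is 1/3.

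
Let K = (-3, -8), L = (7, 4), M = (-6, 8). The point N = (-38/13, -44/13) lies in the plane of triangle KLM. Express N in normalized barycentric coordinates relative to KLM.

Signed area of the reference triangle: [KLM] = ½·((-3)·(4−8) + 7·(8−(-8)) + (-6)·(-8−4)) = ½·(12 + 112 + 72) = 98.
[NLM] = ½·((-38/13)·(4−8) + 7·(8−(-44/13)) + (-6)·(-44/13−4)) = ½·(152/13 + 1036/13 + 576/13) = 882/13, so the K-coordinate is (882/13)/98 = 9/13.
[KNM] = ½·((-3)·(-44/13−8) + (-38/13)·(8−(-8)) + (-6)·(-8−(-44/13))) = ½·(444/13 − 608/13 + 360/13) = 98/13, so the L-coordinate is 1/13.
[KLN] = ½·((-3)·(4−(-44/13)) + 7·(-44/13−(-8)) + (-38/13)·(-8−4)) = ½·(-288/13 + 420/13 + 456/13) = 294/13, so the M-coordinate is 3/13.
Check: 9/13 + 1/13 + 3/13 = 1.

(9/13, 1/13, 3/13)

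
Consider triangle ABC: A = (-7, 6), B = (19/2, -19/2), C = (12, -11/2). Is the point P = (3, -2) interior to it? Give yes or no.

yes

Barycentric coordinates of P: (179/419, 148/419, 92/419).
The three coordinates are positive, positive, positive; a point is interior exactly when all three are positive.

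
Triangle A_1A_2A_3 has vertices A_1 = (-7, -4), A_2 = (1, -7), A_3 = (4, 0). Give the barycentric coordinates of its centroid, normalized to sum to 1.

The centroid is the average of the vertices, so each weight is 1/3.

(1/3, 1/3, 1/3)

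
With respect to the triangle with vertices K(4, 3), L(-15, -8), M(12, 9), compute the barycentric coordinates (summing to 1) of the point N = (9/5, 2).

(3/5, 1/5, 1/5)

Signed area of the reference triangle: [KLM] = ½·(4·(-8−9) + (-15)·(9−3) + 12·(3−(-8))) = ½·(-68 − 90 + 132) = -13.
[NLM] = ½·((9/5)·(-8−9) + (-15)·(9−2) + 12·(2−(-8))) = ½·(-153/5 − 105 + 120) = -39/5, so the K-coordinate is (-39/5)/(-13) = 3/5.
[KNM] = ½·(4·(2−9) + (9/5)·(9−3) + 12·(3−2)) = ½·(-28 + 54/5 + 12) = -13/5, so the L-coordinate is 1/5.
[KLN] = ½·(4·(-8−2) + (-15)·(2−3) + (9/5)·(3−(-8))) = ½·(-40 + 15 + 99/5) = -13/5, so the M-coordinate is 1/5.
Check: 3/5 + 1/5 + 1/5 = 1.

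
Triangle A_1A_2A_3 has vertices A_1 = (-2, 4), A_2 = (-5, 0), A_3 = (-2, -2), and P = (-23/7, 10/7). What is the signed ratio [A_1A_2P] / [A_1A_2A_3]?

[A_1A_2A_3] = ½·((-2)·(0−(-2)) + (-5)·(-2−4) + (-2)·(4−0)) = ½·(-4 + 30 − 8) = 9.
[A_1A_2P] = ½·((-2)·(0−(10/7)) + (-5)·(10/7−4) + (-23/7)·(4−0)) = ½·(20/7 + 90/7 − 92/7) = 9/7, so the ratio is (9/7)/9 = 1/7.

1/7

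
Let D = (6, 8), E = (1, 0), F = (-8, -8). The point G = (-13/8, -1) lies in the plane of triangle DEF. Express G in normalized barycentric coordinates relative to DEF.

(3/8, 1/8, 1/2)

Signed area of the reference triangle: [DEF] = ½·(6·(0−(-8)) + 1·(-8−8) + (-8)·(8−0)) = ½·(48 − 16 − 64) = -16.
[GEF] = ½·((-13/8)·(0−(-8)) + 1·(-8−(-1)) + (-8)·(-1−0)) = ½·(-13 − 7 + 8) = -6, so the D-coordinate is (-6)/(-16) = 3/8.
[DGF] = ½·(6·(-1−(-8)) + (-13/8)·(-8−8) + (-8)·(8−(-1))) = ½·(42 + 26 − 72) = -2, so the E-coordinate is 1/8.
[DEG] = ½·(6·(0−(-1)) + 1·(-1−8) + (-13/8)·(8−0)) = ½·(6 − 9 − 13) = -8, so the F-coordinate is 1/2.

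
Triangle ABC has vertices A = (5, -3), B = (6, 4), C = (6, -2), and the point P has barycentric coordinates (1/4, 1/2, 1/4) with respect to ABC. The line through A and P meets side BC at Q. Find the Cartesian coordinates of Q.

(6, 2)

Line AP meets BC where the A-coordinate vanishes; zeroing P's A-weight and renormalizing leaves B, C-weights 1/2 : 1/4 → (2/3, 1/3).
So Q = (2/3)·B + (1/3)·C = (6, 2).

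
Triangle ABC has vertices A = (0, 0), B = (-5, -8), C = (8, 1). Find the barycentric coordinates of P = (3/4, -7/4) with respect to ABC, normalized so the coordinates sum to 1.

Signed area of the reference triangle: [ABC] = ½·(0·(-8−1) + (-5)·(1−0) + 8·(0−(-8))) = ½·(0 − 5 + 64) = 59/2.
[PBC] = ½·((3/4)·(-8−1) + (-5)·(1−(-7/4)) + 8·(-7/4−(-8))) = ½·(-27/4 − 55/4 + 50) = 59/4, so the A-coordinate is (59/4)/(59/2) = 1/2.
[APC] = ½·(0·(-7/4−1) + (3/4)·(1−0) + 8·(0−(-7/4))) = ½·(0 + 3/4 + 14) = 59/8, so the B-coordinate is 1/4.
[ABP] = ½·(0·(-8−(-7/4)) + (-5)·(-7/4−0) + (3/4)·(0−(-8))) = ½·(0 + 35/4 + 6) = 59/8, so the C-coordinate is 1/4.
Check: 1/2 + 1/4 + 1/4 = 1.

(1/2, 1/4, 1/4)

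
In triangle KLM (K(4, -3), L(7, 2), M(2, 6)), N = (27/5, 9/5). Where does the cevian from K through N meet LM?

Barycentric coordinates of N with respect to KLM: (1/5, 3/5, 1/5).
On side LM the K-coordinate is zero; dropping N's K-weight 1/5 and renormalizing the remaining 3/5 : 1/5 gives weights 3/4, 1/4 on L, M.
J = (3/4)·(7, 2) + (1/4)·(2, 6) = (23/4, 3).

(23/4, 3)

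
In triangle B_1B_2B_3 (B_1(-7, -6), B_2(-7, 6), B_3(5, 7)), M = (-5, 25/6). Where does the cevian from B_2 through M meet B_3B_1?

(-1, 1/2)

Barycentric coordinates of M with respect to B_1B_2B_3: (1/6, 2/3, 1/6).
On side B_3B_1 the B_2-coordinate is zero; dropping M's B_2-weight 2/3 and renormalizing the remaining 1/6 : 1/6 gives weights 1/2, 1/2 on B_3, B_1.
N = (1/2)·(5, 7) + (1/2)·(-7, -6) = (-1, 1/2).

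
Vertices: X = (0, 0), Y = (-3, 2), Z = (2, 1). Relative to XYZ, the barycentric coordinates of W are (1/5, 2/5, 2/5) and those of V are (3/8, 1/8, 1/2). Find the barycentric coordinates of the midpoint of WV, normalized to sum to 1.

Since both coordinate triples sum to 1, the midpoint's barycentrics are the componentwise average.
(1/5+3/8)/2 = 23/80; similarly 21/80 and 9/20.

(23/80, 21/80, 9/20)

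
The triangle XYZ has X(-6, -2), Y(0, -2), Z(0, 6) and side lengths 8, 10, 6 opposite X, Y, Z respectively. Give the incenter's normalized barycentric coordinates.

The incenter has barycentric coordinates proportional to the opposite side lengths: (8 : 10 : 6).
Normalizing by 8+10+6 = 24 gives (1/3, 5/12, 1/4).

(1/3, 5/12, 1/4)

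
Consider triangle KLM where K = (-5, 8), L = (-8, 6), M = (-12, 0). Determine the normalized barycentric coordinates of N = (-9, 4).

(1/5, 2/5, 2/5)

Signed area of the reference triangle: [KLM] = ½·((-5)·(6−0) + (-8)·(0−8) + (-12)·(8−6)) = ½·(-30 + 64 − 24) = 5.
[NLM] = ½·((-9)·(6−0) + (-8)·(0−4) + (-12)·(4−6)) = ½·(-54 + 32 + 24) = 1, so the K-coordinate is 1/5 = 1/5.
[KNM] = ½·((-5)·(4−0) + (-9)·(0−8) + (-12)·(8−4)) = ½·(-20 + 72 − 48) = 2, so the L-coordinate is 2/5.
[KLN] = ½·((-5)·(6−4) + (-8)·(4−8) + (-9)·(8−6)) = ½·(-10 + 32 − 18) = 2, so the M-coordinate is 2/5.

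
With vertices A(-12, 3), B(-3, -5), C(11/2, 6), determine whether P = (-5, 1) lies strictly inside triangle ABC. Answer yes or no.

yes

Barycentric coordinates of P: (73/167, 56/167, 38/167).
The three coordinates are positive, positive, positive; a point is interior exactly when all three are positive.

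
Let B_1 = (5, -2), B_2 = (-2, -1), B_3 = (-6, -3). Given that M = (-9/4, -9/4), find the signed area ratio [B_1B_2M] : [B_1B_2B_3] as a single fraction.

1/2

[B_1B_2B_3] = ½·(5·(-1−(-3)) + (-2)·(-3−(-2)) + (-6)·(-2−(-1))) = ½·(10 + 2 + 6) = 9.
[B_1B_2M] = ½·(5·(-1−(-9/4)) + (-2)·(-9/4−(-2)) + (-9/4)·(-2−(-1))) = ½·(25/4 + 1/2 + 9/4) = 9/2, so the ratio is (9/2)/9 = 1/2.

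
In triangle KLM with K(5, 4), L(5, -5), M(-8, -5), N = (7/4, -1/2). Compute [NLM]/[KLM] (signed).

[KLM] = ½·(5·(-5−(-5)) + 5·(-5−4) + (-8)·(4−(-5))) = ½·(0 − 45 − 72) = -117/2.
[NLM] = ½·((7/4)·(-5−(-5)) + 5·(-5−(-1/2)) + (-8)·(-1/2−(-5))) = ½·(0 − 45/2 − 36) = -117/4, so the ratio is (-117/4)/(-117/2) = 1/2.

1/2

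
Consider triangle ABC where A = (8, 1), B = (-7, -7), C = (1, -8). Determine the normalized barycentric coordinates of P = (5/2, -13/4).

Signed area of the reference triangle: [ABC] = ½·(8·(-7−(-8)) + (-7)·(-8−1) + 1·(1−(-7))) = ½·(8 + 63 + 8) = 79/2.
[PBC] = ½·((5/2)·(-7−(-8)) + (-7)·(-8−(-13/4)) + 1·(-13/4−(-7))) = ½·(5/2 + 133/4 + 15/4) = 79/4, so the A-coordinate is (79/4)/(79/2) = 1/2.
[APC] = ½·(8·(-13/4−(-8)) + (5/2)·(-8−1) + 1·(1−(-13/4))) = ½·(38 − 45/2 + 17/4) = 79/8, so the B-coordinate is 1/4.
[ABP] = ½·(8·(-7−(-13/4)) + (-7)·(-13/4−1) + (5/2)·(1−(-7))) = ½·(-30 + 119/4 + 20) = 79/8, so the C-coordinate is 1/4.

(1/2, 1/4, 1/4)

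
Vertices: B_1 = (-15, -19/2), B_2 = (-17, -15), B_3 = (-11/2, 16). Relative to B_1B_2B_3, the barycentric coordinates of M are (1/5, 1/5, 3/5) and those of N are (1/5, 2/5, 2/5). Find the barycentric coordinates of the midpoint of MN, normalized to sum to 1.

Since both coordinate triples sum to 1, the midpoint's barycentrics are the componentwise average.
(1/5+1/5)/2 = 1/5; similarly 3/10 and 1/2.

(1/5, 3/10, 1/2)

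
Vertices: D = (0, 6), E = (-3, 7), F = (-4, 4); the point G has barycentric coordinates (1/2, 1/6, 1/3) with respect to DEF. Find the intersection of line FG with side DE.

Line FG meets DE where the F-coordinate vanishes; zeroing G's F-weight and renormalizing leaves D, E-weights 1/2 : 1/6 → (3/4, 1/4).
So H = (3/4)·D + (1/4)·E = (-3/4, 25/4).

(-3/4, 25/4)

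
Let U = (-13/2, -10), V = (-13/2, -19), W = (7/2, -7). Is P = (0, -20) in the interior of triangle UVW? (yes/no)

no

Barycentric coordinates of P: (-44/45, 239/180, 13/20).
The three coordinates are negative, positive, positive; a point is interior exactly when all three are positive.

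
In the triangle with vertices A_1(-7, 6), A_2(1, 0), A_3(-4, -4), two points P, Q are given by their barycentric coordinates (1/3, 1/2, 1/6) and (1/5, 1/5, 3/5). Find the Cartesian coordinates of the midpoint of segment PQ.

(-61/20, 1/15)

Barycentric coordinates of the midpoint are the average: (4/15, 7/20, 23/60).
Converting: (4/15)·A_1 + (7/20)·A_2 + (23/60)·A_3 = (-61/20, 1/15).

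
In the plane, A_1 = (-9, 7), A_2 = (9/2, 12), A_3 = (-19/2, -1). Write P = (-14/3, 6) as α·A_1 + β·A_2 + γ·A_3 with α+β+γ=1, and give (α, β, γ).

Signed area of the reference triangle: [A_1A_2A_3] = ½·((-9)·(12−(-1)) + (9/2)·(-1−7) + (-19/2)·(7−12)) = ½·(-117 − 36 + 95/2) = -211/4.
[PA_2A_3] = ½·((-14/3)·(12−(-1)) + (9/2)·(-1−6) + (-19/2)·(6−12)) = ½·(-182/3 − 63/2 + 57) = -211/12, so the A_1-coordinate is (-211/12)/(-211/4) = 1/3.
[A_1PA_3] = ½·((-9)·(6−(-1)) + (-14/3)·(-1−7) + (-19/2)·(7−6)) = ½·(-63 + 112/3 − 19/2) = -211/12, so the A_2-coordinate is 1/3.
[A_1A_2P] = ½·((-9)·(12−6) + (9/2)·(6−7) + (-14/3)·(7−12)) = ½·(-54 − 9/2 + 70/3) = -211/12, so the A_3-coordinate is 1/3.

(1/3, 1/3, 1/3)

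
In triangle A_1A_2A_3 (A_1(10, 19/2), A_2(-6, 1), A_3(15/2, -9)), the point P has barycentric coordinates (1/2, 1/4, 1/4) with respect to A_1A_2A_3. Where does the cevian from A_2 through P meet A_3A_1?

(55/6, 10/3)

Line A_2P meets A_3A_1 where the A_2-coordinate vanishes; zeroing P's A_2-weight and renormalizing leaves A_3, A_1-weights 1/4 : 1/2 → (1/3, 2/3).
So Q = (1/3)·A_3 + (2/3)·A_1 = (55/6, 10/3).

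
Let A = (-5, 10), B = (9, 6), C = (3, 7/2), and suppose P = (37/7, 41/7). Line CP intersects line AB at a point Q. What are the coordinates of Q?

Barycentric coordinates of P with respect to ABC: (1/7, 4/7, 2/7).
On side AB the C-coordinate is zero; dropping P's C-weight 2/7 and renormalizing the remaining 1/7 : 4/7 gives weights 1/5, 4/5 on A, B.
Q = (1/5)·(-5, 10) + (4/5)·(9, 6) = (31/5, 34/5).

(31/5, 34/5)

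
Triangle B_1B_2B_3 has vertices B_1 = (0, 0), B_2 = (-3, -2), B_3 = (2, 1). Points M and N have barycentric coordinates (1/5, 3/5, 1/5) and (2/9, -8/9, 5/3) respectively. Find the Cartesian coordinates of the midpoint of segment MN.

(23/10, 11/9)

Barycentric coordinates of the midpoint are the average: (19/90, -13/90, 14/15).
Converting: (19/90)·B_1 + (-13/90)·B_2 + (14/15)·B_3 = (23/10, 11/9).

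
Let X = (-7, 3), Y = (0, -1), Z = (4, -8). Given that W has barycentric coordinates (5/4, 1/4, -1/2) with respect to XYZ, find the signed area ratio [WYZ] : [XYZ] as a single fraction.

5/4

The signed ratio [WYZ]/[XYZ] equals the barycentric coordinate of W at vertex X, which is 5/4.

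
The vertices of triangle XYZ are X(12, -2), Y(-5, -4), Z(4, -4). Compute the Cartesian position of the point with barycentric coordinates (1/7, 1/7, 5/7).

W = (1/7)·X + (1/7)·Y + (5/7)·Z.
x-coordinate: (1/7)·12 + (1/7)·(-5) + (5/7)·4 = 27/7.
y-coordinate: (1/7)·(-2) + (1/7)·(-4) + (5/7)·(-4) = -26/7.

(27/7, -26/7)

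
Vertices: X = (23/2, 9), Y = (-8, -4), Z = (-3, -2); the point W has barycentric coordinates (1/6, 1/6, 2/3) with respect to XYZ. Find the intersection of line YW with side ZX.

Line YW meets ZX where the Y-coordinate vanishes; zeroing W's Y-weight and renormalizing leaves Z, X-weights 2/3 : 1/6 → (4/5, 1/5).
So V = (4/5)·Z + (1/5)·X = (-1/10, 1/5).

(-1/10, 1/5)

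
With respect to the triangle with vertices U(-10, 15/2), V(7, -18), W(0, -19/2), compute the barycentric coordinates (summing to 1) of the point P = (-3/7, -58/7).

Signed area of the reference triangle: [UVW] = ½·((-10)·(-18−(-19/2)) + 7·(-19/2−(15/2)) + 0·(15/2−(-18))) = ½·(85 − 119 + 0) = -17.
[PVW] = ½·((-3/7)·(-18−(-19/2)) + 7·(-19/2−(-58/7)) + 0·(-58/7−(-18))) = ½·(51/14 − 17/2 + 0) = -17/7, so the U-coordinate is (-17/7)/(-17) = 1/7.
[UPW] = ½·((-10)·(-58/7−(-19/2)) + (-3/7)·(-19/2−(15/2)) + 0·(15/2−(-58/7))) = ½·(-85/7 + 51/7 + 0) = -17/7, so the V-coordinate is 1/7.
[UVP] = ½·((-10)·(-18−(-58/7)) + 7·(-58/7−(15/2)) + (-3/7)·(15/2−(-18))) = ½·(680/7 − 221/2 − 153/14) = -85/7, so the W-coordinate is 5/7.

(1/7, 1/7, 5/7)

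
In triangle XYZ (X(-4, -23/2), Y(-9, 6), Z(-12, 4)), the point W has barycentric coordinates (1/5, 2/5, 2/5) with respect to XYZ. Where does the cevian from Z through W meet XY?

(-22/3, 1/6)

Line ZW meets XY where the Z-coordinate vanishes; zeroing W's Z-weight and renormalizing leaves X, Y-weights 1/5 : 2/5 → (1/3, 2/3).
So V = (1/3)·X + (2/3)·Y = (-22/3, 1/6).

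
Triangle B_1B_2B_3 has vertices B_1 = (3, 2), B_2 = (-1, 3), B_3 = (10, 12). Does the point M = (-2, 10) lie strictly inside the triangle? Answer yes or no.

no

Barycentric coordinates of M: (-86/47, 106/47, 27/47).
The three coordinates are negative, positive, positive; a point is interior exactly when all three are positive.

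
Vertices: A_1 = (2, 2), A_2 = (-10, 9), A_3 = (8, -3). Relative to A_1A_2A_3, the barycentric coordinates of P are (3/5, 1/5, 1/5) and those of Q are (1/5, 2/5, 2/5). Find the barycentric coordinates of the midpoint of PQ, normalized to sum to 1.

Since both coordinate triples sum to 1, the midpoint's barycentrics are the componentwise average.
(3/5+1/5)/2 = 2/5; similarly 3/10 and 3/10.

(2/5, 3/10, 3/10)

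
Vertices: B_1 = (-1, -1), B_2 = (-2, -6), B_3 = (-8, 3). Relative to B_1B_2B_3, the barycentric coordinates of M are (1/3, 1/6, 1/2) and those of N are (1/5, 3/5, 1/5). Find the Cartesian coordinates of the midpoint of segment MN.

(-23/6, -91/60)

Barycentric coordinates of the midpoint are the average: (4/15, 23/60, 7/20).
Converting: (4/15)·B_1 + (23/60)·B_2 + (7/20)·B_3 = (-23/6, -91/60).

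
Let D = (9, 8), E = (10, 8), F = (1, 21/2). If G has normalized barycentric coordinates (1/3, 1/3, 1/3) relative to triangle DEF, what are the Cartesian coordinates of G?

(20/3, 53/6)

G = (1/3)·D + (1/3)·E + (1/3)·F.
x-coordinate: (1/3)·9 + (1/3)·10 + (1/3)·1 = 20/3.
y-coordinate: (1/3)·8 + (1/3)·8 + (1/3)·(21/2) = 53/6.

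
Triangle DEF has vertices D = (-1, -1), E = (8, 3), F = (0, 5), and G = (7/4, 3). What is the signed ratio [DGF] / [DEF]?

[DEF] = ½·((-1)·(3−5) + 8·(5−(-1)) + 0·(-1−3)) = ½·(2 + 48 + 0) = 25.
[DGF] = ½·((-1)·(3−5) + (7/4)·(5−(-1)) + 0·(-1−3)) = ½·(2 + 21/2 + 0) = 25/4, so the ratio is (25/4)/25 = 1/4.

1/4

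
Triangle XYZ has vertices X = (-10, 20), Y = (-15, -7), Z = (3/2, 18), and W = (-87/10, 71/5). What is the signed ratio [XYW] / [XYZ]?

1/5

[XYZ] = ½·((-10)·(-7−18) + (-15)·(18−20) + (3/2)·(20−(-7))) = ½·(250 + 30 + 81/2) = 641/4.
[XYW] = ½·((-10)·(-7−(71/5)) + (-15)·(71/5−20) + (-87/10)·(20−(-7))) = ½·(212 + 87 − 2349/10) = 641/20, so the ratio is (641/20)/(641/4) = 1/5.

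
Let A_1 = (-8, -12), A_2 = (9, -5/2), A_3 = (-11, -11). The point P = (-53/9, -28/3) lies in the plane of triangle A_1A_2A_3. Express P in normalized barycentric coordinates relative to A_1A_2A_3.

(2/9, 2/9, 5/9)

Signed area of the reference triangle: [A_1A_2A_3] = ½·((-8)·(-5/2−(-11)) + 9·(-11−(-12)) + (-11)·(-12−(-5/2))) = ½·(-68 + 9 + 209/2) = 91/4.
[PA_2A_3] = ½·((-53/9)·(-5/2−(-11)) + 9·(-11−(-28/3)) + (-11)·(-28/3−(-5/2))) = ½·(-901/18 − 15 + 451/6) = 91/18, so the A_1-coordinate is (91/18)/(91/4) = 2/9.
[A_1PA_3] = ½·((-8)·(-28/3−(-11)) + (-53/9)·(-11−(-12)) + (-11)·(-12−(-28/3))) = ½·(-40/3 − 53/9 + 88/3) = 91/18, so the A_2-coordinate is 2/9.
[A_1A_2P] = ½·((-8)·(-5/2−(-28/3)) + 9·(-28/3−(-12)) + (-53/9)·(-12−(-5/2))) = ½·(-164/3 + 24 + 1007/18) = 455/36, so the A_3-coordinate is 5/9.
Check: 2/9 + 2/9 + 5/9 = 1.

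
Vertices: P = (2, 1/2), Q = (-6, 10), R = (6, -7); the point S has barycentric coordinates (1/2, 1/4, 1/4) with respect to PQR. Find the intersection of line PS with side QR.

Line PS meets QR where the P-coordinate vanishes; zeroing S's P-weight and renormalizing leaves Q, R-weights 1/4 : 1/4 → (1/2, 1/2).
So T = (1/2)·Q + (1/2)·R = (0, 3/2).

(0, 3/2)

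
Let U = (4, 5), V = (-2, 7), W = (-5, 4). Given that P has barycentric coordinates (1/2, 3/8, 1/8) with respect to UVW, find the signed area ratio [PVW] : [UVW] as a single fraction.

1/2

The signed ratio [PVW]/[UVW] equals the barycentric coordinate of P at vertex U, which is 1/2.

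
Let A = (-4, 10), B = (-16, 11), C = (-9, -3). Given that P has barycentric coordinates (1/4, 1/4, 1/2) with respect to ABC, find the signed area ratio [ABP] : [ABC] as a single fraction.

The signed ratio [ABP]/[ABC] equals the barycentric coordinate of P at vertex C, which is 1/2.

1/2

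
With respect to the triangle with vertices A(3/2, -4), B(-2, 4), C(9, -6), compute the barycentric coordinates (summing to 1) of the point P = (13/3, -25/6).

(1/2, 1/12, 5/12)

Signed area of the reference triangle: [ABC] = ½·((3/2)·(4−(-6)) + (-2)·(-6−(-4)) + 9·(-4−4)) = ½·(15 + 4 − 72) = -53/2.
[PBC] = ½·((13/3)·(4−(-6)) + (-2)·(-6−(-25/6)) + 9·(-25/6−4)) = ½·(130/3 + 11/3 − 147/2) = -53/4, so the A-coordinate is (-53/4)/(-53/2) = 1/2.
[APC] = ½·((3/2)·(-25/6−(-6)) + (13/3)·(-6−(-4)) + 9·(-4−(-25/6))) = ½·(11/4 − 26/3 + 3/2) = -53/24, so the B-coordinate is 1/12.
[ABP] = ½·((3/2)·(4−(-25/6)) + (-2)·(-25/6−(-4)) + (13/3)·(-4−4)) = ½·(49/4 + 1/3 − 104/3) = -265/24, so the C-coordinate is 5/12.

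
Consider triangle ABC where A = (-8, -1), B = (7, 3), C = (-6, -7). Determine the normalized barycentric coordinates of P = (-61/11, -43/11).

Signed area of the reference triangle: [ABC] = ½·((-8)·(3−(-7)) + 7·(-7−(-1)) + (-6)·(-1−3)) = ½·(-80 − 42 + 24) = -49.
[PBC] = ½·((-61/11)·(3−(-7)) + 7·(-7−(-43/11)) + (-6)·(-43/11−3)) = ½·(-610/11 − 238/11 + 456/11) = -196/11, so the A-coordinate is (-196/11)/(-49) = 4/11.
[APC] = ½·((-8)·(-43/11−(-7)) + (-61/11)·(-7−(-1)) + (-6)·(-1−(-43/11))) = ½·(-272/11 + 366/11 − 192/11) = -49/11, so the B-coordinate is 1/11.
[ABP] = ½·((-8)·(3−(-43/11)) + 7·(-43/11−(-1)) + (-61/11)·(-1−3)) = ½·(-608/11 − 224/11 + 244/11) = -294/11, so the C-coordinate is 6/11.

(4/11, 1/11, 6/11)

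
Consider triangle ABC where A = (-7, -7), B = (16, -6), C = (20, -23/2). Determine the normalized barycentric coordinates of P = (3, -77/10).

(3/5, 1/5, 1/5)

Signed area of the reference triangle: [ABC] = ½·((-7)·(-6−(-23/2)) + 16·(-23/2−(-7)) + 20·(-7−(-6))) = ½·(-77/2 − 72 − 20) = -261/4.
[PBC] = ½·(3·(-6−(-23/2)) + 16·(-23/2−(-77/10)) + 20·(-77/10−(-6))) = ½·(33/2 − 304/5 − 34) = -783/20, so the A-coordinate is (-783/20)/(-261/4) = 3/5.
[APC] = ½·((-7)·(-77/10−(-23/2)) + 3·(-23/2−(-7)) + 20·(-7−(-77/10))) = ½·(-133/5 − 27/2 + 14) = -261/20, so the B-coordinate is 1/5.
[ABP] = ½·((-7)·(-6−(-77/10)) + 16·(-77/10−(-7)) + 3·(-7−(-6))) = ½·(-119/10 − 56/5 − 3) = -261/20, so the C-coordinate is 1/5.
Check: 3/5 + 1/5 + 1/5 = 1.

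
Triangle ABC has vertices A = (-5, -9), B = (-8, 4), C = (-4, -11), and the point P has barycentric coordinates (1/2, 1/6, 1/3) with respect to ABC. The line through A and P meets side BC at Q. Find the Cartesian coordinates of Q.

(-16/3, -6)

Line AP meets BC where the A-coordinate vanishes; zeroing P's A-weight and renormalizing leaves B, C-weights 1/6 : 1/3 → (1/3, 2/3).
So Q = (1/3)·B + (2/3)·C = (-16/3, -6).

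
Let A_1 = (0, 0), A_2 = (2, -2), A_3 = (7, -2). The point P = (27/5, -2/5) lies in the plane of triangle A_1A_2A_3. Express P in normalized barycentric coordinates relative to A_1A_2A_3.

Signed area of the reference triangle: [A_1A_2A_3] = ½·(0·(-2−(-2)) + 2·(-2−0) + 7·(0−(-2))) = ½·(0 − 4 + 14) = 5.
[PA_2A_3] = ½·((27/5)·(-2−(-2)) + 2·(-2−(-2/5)) + 7·(-2/5−(-2))) = ½·(0 − 16/5 + 56/5) = 4, so the A_1-coordinate is 4/5 = 4/5.
[A_1PA_3] = ½·(0·(-2/5−(-2)) + (27/5)·(-2−0) + 7·(0−(-2/5))) = ½·(0 − 54/5 + 14/5) = -4, so the A_2-coordinate is -4/5.
[A_1A_2P] = ½·(0·(-2−(-2/5)) + 2·(-2/5−0) + (27/5)·(0−(-2))) = ½·(0 − 4/5 + 54/5) = 5, so the A_3-coordinate is 1.

(4/5, -4/5, 1)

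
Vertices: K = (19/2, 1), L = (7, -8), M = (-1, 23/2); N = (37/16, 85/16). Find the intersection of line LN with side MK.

(3/4, 39/4)

Barycentric coordinates of N with respect to KLM: (1/8, 1/4, 5/8).
On side MK the L-coordinate is zero; dropping N's L-weight 1/4 and renormalizing the remaining 5/8 : 1/8 gives weights 5/6, 1/6 on M, K.
J = (5/6)·(-1, 23/2) + (1/6)·(19/2, 1) = (3/4, 39/4).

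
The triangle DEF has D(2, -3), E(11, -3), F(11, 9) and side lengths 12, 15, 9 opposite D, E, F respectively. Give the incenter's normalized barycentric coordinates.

The incenter has barycentric coordinates proportional to the opposite side lengths: (12 : 15 : 9).
Normalizing by 12+15+9 = 36 gives (1/3, 5/12, 1/4).

(1/3, 5/12, 1/4)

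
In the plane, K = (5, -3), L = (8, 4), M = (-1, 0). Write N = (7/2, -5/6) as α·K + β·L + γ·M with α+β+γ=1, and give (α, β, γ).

Signed area of the reference triangle: [KLM] = ½·(5·(4−0) + 8·(0−(-3)) + (-1)·(-3−4)) = ½·(20 + 24 + 7) = 51/2.
[NLM] = ½·((7/2)·(4−0) + 8·(0−(-5/6)) + (-1)·(-5/6−4)) = ½·(14 + 20/3 + 29/6) = 51/4, so the K-coordinate is (51/4)/(51/2) = 1/2.
[KNM] = ½·(5·(-5/6−0) + (7/2)·(0−(-3)) + (-1)·(-3−(-5/6))) = ½·(-25/6 + 21/2 + 13/6) = 17/4, so the L-coordinate is 1/6.
[KLN] = ½·(5·(4−(-5/6)) + 8·(-5/6−(-3)) + (7/2)·(-3−4)) = ½·(145/6 + 52/3 − 49/2) = 17/2, so the M-coordinate is 1/3.
Check: 1/2 + 1/6 + 1/3 = 1.

(1/2, 1/6, 1/3)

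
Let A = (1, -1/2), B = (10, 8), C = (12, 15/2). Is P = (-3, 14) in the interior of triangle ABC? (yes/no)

no

Barycentric coordinates of P: (-11/43, 383/43, -329/43).
The three coordinates are negative, positive, negative; a point is interior exactly when all three are positive.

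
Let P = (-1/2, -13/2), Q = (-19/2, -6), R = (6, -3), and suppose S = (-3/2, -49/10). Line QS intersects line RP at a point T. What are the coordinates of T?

Barycentric coordinates of S with respect to PQR: (1/5, 2/5, 2/5).
On side RP the Q-coordinate is zero; dropping S's Q-weight 2/5 and renormalizing the remaining 2/5 : 1/5 gives weights 2/3, 1/3 on R, P.
T = (2/3)·(6, -3) + (1/3)·(-1/2, -13/2) = (23/6, -25/6).

(23/6, -25/6)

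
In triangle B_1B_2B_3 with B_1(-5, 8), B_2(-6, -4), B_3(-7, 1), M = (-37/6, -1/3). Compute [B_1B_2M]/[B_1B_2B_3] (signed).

1/3

[B_1B_2B_3] = ½·((-5)·(-4−1) + (-6)·(1−8) + (-7)·(8−(-4))) = ½·(25 + 42 − 84) = -17/2.
[B_1B_2M] = ½·((-5)·(-4−(-1/3)) + (-6)·(-1/3−8) + (-37/6)·(8−(-4))) = ½·(55/3 + 50 − 74) = -17/6, so the ratio is (-17/6)/(-17/2) = 1/3.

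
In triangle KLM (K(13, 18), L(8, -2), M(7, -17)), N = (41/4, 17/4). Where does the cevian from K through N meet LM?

(15/2, -19/2)

Barycentric coordinates of N with respect to KLM: (1/2, 1/4, 1/4).
On side LM the K-coordinate is zero; dropping N's K-weight 1/2 and renormalizing the remaining 1/4 : 1/4 gives weights 1/2, 1/2 on L, M.
J = (1/2)·(8, -2) + (1/2)·(7, -17) = (15/2, -19/2).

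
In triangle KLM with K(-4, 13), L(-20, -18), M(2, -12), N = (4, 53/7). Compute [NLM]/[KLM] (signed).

[KLM] = ½·((-4)·(-18−(-12)) + (-20)·(-12−13) + 2·(13−(-18))) = ½·(24 + 500 + 62) = 293.
[NLM] = ½·(4·(-18−(-12)) + (-20)·(-12−(53/7)) + 2·(53/7−(-18))) = ½·(-24 + 2740/7 + 358/7) = 1465/7, so the ratio is (1465/7)/293 = 5/7.

5/7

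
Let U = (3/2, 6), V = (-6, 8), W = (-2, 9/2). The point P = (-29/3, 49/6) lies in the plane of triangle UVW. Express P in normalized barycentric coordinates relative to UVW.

(-2/3, 4/3, 1/3)

Signed area of the reference triangle: [UVW] = ½·((3/2)·(8−(9/2)) + (-6)·(9/2−6) + (-2)·(6−8)) = ½·(21/4 + 9 + 4) = 73/8.
[PVW] = ½·((-29/3)·(8−(9/2)) + (-6)·(9/2−(49/6)) + (-2)·(49/6−8)) = ½·(-203/6 + 22 − 1/3) = -73/12, so the U-coordinate is (-73/12)/(73/8) = -2/3.
[UPW] = ½·((3/2)·(49/6−(9/2)) + (-29/3)·(9/2−6) + (-2)·(6−(49/6))) = ½·(11/2 + 29/2 + 13/3) = 73/6, so the V-coordinate is 4/3.
[UVP] = ½·((3/2)·(8−(49/6)) + (-6)·(49/6−6) + (-29/3)·(6−8)) = ½·(-1/4 − 13 + 58/3) = 73/24, so the W-coordinate is 1/3.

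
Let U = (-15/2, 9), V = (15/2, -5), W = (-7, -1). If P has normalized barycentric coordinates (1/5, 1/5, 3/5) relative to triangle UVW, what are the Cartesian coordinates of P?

(-21/5, 1/5)

P = (1/5)·U + (1/5)·V + (3/5)·W.
x-coordinate: (1/5)·(-15/2) + (1/5)·(15/2) + (3/5)·(-7) = -21/5.
y-coordinate: (1/5)·9 + (1/5)·(-5) + (3/5)·(-1) = 1/5.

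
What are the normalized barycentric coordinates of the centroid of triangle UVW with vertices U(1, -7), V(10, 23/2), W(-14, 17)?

(1/3, 1/3, 1/3)

The centroid is the average of the vertices, so each weight is 1/3.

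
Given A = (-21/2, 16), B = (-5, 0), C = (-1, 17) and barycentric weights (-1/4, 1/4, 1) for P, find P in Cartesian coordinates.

(3/8, 13)

P = (-1/4)·A + (1/4)·B + 1·C.
x-coordinate: (-1/4)·(-21/2) + (1/4)·(-5) + 1·(-1) = 3/8.
y-coordinate: (-1/4)·16 + (1/4)·0 + 1·17 = 13.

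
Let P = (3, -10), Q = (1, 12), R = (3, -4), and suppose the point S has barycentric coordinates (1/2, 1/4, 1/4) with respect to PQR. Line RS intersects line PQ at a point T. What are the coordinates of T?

Line RS meets PQ where the R-coordinate vanishes; zeroing S's R-weight and renormalizing leaves P, Q-weights 1/2 : 1/4 → (2/3, 1/3).
So T = (2/3)·P + (1/3)·Q = (7/3, -8/3).

(7/3, -8/3)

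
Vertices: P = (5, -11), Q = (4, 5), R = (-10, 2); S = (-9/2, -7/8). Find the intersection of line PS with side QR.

(-23/3, 5/2)

Barycentric coordinates of S with respect to PQR: (1/4, 1/8, 5/8).
On side QR the P-coordinate is zero; dropping S's P-weight 1/4 and renormalizing the remaining 1/8 : 5/8 gives weights 1/6, 5/6 on Q, R.
T = (1/6)·(4, 5) + (5/6)·(-10, 2) = (-23/3, 5/2).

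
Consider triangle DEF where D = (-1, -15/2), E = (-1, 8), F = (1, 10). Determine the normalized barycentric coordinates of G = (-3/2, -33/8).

(3/4, 1/2, -1/4)

Signed area of the reference triangle: [DEF] = ½·((-1)·(8−10) + (-1)·(10−(-15/2)) + 1·(-15/2−8)) = ½·(2 − 35/2 − 31/2) = -31/2.
[GEF] = ½·((-3/2)·(8−10) + (-1)·(10−(-33/8)) + 1·(-33/8−8)) = ½·(3 − 113/8 − 97/8) = -93/8, so the D-coordinate is (-93/8)/(-31/2) = 3/4.
[DGF] = ½·((-1)·(-33/8−10) + (-3/2)·(10−(-15/2)) + 1·(-15/2−(-33/8))) = ½·(113/8 − 105/4 − 27/8) = -31/4, so the E-coordinate is 1/2.
[DEG] = ½·((-1)·(8−(-33/8)) + (-1)·(-33/8−(-15/2)) + (-3/2)·(-15/2−8)) = ½·(-97/8 − 27/8 + 93/4) = 31/8, so the F-coordinate is -1/4.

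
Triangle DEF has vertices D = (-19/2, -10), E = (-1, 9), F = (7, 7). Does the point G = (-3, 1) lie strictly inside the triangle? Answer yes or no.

yes

Barycentric coordinates of G: (68/169, 71/169, 30/169).
The three coordinates are positive, positive, positive; a point is interior exactly when all three are positive.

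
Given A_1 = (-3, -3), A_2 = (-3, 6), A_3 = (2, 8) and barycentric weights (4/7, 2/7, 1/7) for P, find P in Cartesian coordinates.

P = (4/7)·A_1 + (2/7)·A_2 + (1/7)·A_3.
x-coordinate: (4/7)·(-3) + (2/7)·(-3) + (1/7)·2 = -16/7.
y-coordinate: (4/7)·(-3) + (2/7)·6 + (1/7)·8 = 8/7.

(-16/7, 8/7)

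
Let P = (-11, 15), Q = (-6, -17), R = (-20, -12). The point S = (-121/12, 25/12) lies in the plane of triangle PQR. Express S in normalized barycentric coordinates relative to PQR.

(7/12, 1/3, 1/12)

Signed area of the reference triangle: [PQR] = ½·((-11)·(-17−(-12)) + (-6)·(-12−15) + (-20)·(15−(-17))) = ½·(55 + 162 − 640) = -423/2.
[SQR] = ½·((-121/12)·(-17−(-12)) + (-6)·(-12−(25/12)) + (-20)·(25/12−(-17))) = ½·(605/12 + 169/2 − 1145/3) = -987/8, so the P-coordinate is (-987/8)/(-423/2) = 7/12.
[PSR] = ½·((-11)·(25/12−(-12)) + (-121/12)·(-12−15) + (-20)·(15−(25/12))) = ½·(-1859/12 + 1089/4 − 775/3) = -141/2, so the Q-coordinate is 1/3.
[PQS] = ½·((-11)·(-17−(25/12)) + (-6)·(25/12−15) + (-121/12)·(15−(-17))) = ½·(2519/12 + 155/2 − 968/3) = -141/8, so the R-coordinate is 1/12.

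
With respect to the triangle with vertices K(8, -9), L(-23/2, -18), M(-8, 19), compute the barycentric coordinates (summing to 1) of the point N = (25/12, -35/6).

(2/3, 1/6, 1/6)

Signed area of the reference triangle: [KLM] = ½·(8·(-18−19) + (-23/2)·(19−(-9)) + (-8)·(-9−(-18))) = ½·(-296 − 322 − 72) = -345.
[NLM] = ½·((25/12)·(-18−19) + (-23/2)·(19−(-35/6)) + (-8)·(-35/6−(-18))) = ½·(-925/12 − 3427/12 − 292/3) = -230, so the K-coordinate is (-230)/(-345) = 2/3.
[KNM] = ½·(8·(-35/6−19) + (25/12)·(19−(-9)) + (-8)·(-9−(-35/6))) = ½·(-596/3 + 175/3 + 76/3) = -115/2, so the L-coordinate is 1/6.
[KLN] = ½·(8·(-18−(-35/6)) + (-23/2)·(-35/6−(-9)) + (25/12)·(-9−(-18))) = ½·(-292/3 − 437/12 + 75/4) = -115/2, so the M-coordinate is 1/6.
Check: 2/3 + 1/6 + 1/6 = 1.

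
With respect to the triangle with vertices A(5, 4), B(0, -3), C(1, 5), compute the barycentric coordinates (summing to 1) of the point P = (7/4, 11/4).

Signed area of the reference triangle: [ABC] = ½·(5·(-3−5) + 0·(5−4) + 1·(4−(-3))) = ½·(-40 + 0 + 7) = -33/2.
[PBC] = ½·((7/4)·(-3−5) + 0·(5−(11/4)) + 1·(11/4−(-3))) = ½·(-14 + 0 + 23/4) = -33/8, so the A-coordinate is (-33/8)/(-33/2) = 1/4.
[APC] = ½·(5·(11/4−5) + (7/4)·(5−4) + 1·(4−(11/4))) = ½·(-45/4 + 7/4 + 5/4) = -33/8, so the B-coordinate is 1/4.
[ABP] = ½·(5·(-3−(11/4)) + 0·(11/4−4) + (7/4)·(4−(-3))) = ½·(-115/4 + 0 + 49/4) = -33/4, so the C-coordinate is 1/2.
Check: 1/4 + 1/4 + 1/2 = 1.

(1/4, 1/4, 1/2)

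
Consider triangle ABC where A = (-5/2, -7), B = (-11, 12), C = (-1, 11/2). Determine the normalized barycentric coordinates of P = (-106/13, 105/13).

Signed area of the reference triangle: [ABC] = ½·((-5/2)·(12−(11/2)) + (-11)·(11/2−(-7)) + (-1)·(-7−12)) = ½·(-65/4 − 275/2 + 19) = -539/8.
[PBC] = ½·((-106/13)·(12−(11/2)) + (-11)·(11/2−(105/13)) + (-1)·(105/13−12)) = ½·(-53 + 737/26 + 51/13) = -539/52, so the A-coordinate is (-539/52)/(-539/8) = 2/13.
[APC] = ½·((-5/2)·(105/13−(11/2)) + (-106/13)·(11/2−(-7)) + (-1)·(-7−(105/13))) = ½·(-335/52 − 1325/13 + 196/13) = -4851/104, so the B-coordinate is 9/13.
[ABP] = ½·((-5/2)·(12−(105/13)) + (-11)·(105/13−(-7)) + (-106/13)·(-7−12)) = ½·(-255/26 − 2156/13 + 2014/13) = -539/52, so the C-coordinate is 2/13.
Check: 2/13 + 9/13 + 2/13 = 1.

(2/13, 9/13, 2/13)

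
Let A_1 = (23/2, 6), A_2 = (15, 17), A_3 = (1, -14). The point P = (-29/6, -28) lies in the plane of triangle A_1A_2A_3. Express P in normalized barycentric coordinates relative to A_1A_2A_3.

Signed area of the reference triangle: [A_1A_2A_3] = ½·((23/2)·(17−(-14)) + 15·(-14−6) + 1·(6−17)) = ½·(713/2 − 300 − 11) = 91/4.
[PA_2A_3] = ½·((-29/6)·(17−(-14)) + 15·(-14−(-28)) + 1·(-28−17)) = ½·(-899/6 + 210 − 45) = 91/12, so the A_1-coordinate is (91/12)/(91/4) = 1/3.
[A_1PA_3] = ½·((23/2)·(-28−(-14)) + (-29/6)·(-14−6) + 1·(6−(-28))) = ½·(-161 + 290/3 + 34) = -91/6, so the A_2-coordinate is -2/3.
[A_1A_2P] = ½·((23/2)·(17−(-28)) + 15·(-28−6) + (-29/6)·(6−17)) = ½·(1035/2 − 510 + 319/6) = 91/3, so the A_3-coordinate is 4/3.
Check: 1/3 − 2/3 + 4/3 = 1.

(1/3, -2/3, 4/3)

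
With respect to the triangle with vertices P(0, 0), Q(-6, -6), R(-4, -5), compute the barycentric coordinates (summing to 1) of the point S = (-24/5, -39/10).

Signed area of the reference triangle: [PQR] = ½·(0·(-6−(-5)) + (-6)·(-5−0) + (-4)·(0−(-6))) = ½·(0 + 30 − 24) = 3.
[SQR] = ½·((-24/5)·(-6−(-5)) + (-6)·(-5−(-39/10)) + (-4)·(-39/10−(-6))) = ½·(24/5 + 33/5 − 42/5) = 3/2, so the P-coordinate is (3/2)/3 = 1/2.
[PSR] = ½·(0·(-39/10−(-5)) + (-24/5)·(-5−0) + (-4)·(0−(-39/10))) = ½·(0 + 24 − 78/5) = 21/5, so the Q-coordinate is 7/5.
[PQS] = ½·(0·(-6−(-39/10)) + (-6)·(-39/10−0) + (-24/5)·(0−(-6))) = ½·(0 + 117/5 − 144/5) = -27/10, so the R-coordinate is -9/10.

(1/2, 7/5, -9/10)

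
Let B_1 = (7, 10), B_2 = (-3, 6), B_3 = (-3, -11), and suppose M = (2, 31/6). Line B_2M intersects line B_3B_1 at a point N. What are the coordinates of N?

(9/2, 19/4)

Barycentric coordinates of M with respect to B_1B_2B_3: (1/2, 1/3, 1/6).
On side B_3B_1 the B_2-coordinate is zero; dropping M's B_2-weight 1/3 and renormalizing the remaining 1/6 : 1/2 gives weights 1/4, 3/4 on B_3, B_1.
N = (1/4)·(-3, -11) + (3/4)·(7, 10) = (9/2, 19/4).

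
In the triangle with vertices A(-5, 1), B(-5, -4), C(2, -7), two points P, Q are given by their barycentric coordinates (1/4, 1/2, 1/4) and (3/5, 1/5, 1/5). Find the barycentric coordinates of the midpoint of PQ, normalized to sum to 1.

(17/40, 7/20, 9/40)

Since both coordinate triples sum to 1, the midpoint's barycentrics are the componentwise average.
(1/4+3/5)/2 = 17/40; similarly 7/20 and 9/40.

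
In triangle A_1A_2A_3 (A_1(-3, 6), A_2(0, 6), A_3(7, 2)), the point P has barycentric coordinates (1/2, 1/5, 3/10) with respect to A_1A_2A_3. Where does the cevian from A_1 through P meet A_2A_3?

Line A_1P meets A_2A_3 where the A_1-coordinate vanishes; zeroing P's A_1-weight and renormalizing leaves A_2, A_3-weights 1/5 : 3/10 → (2/5, 3/5).
So Q = (2/5)·A_2 + (3/5)·A_3 = (21/5, 18/5).

(21/5, 18/5)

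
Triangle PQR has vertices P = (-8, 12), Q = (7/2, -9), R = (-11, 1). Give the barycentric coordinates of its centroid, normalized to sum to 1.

(1/3, 1/3, 1/3)

The centroid is the average of the vertices, so each weight is 1/3.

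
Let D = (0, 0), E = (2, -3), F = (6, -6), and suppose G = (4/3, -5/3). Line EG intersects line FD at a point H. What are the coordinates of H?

(1, -1)

Barycentric coordinates of G with respect to DEF: (5/9, 1/3, 1/9).
On side FD the E-coordinate is zero; dropping G's E-weight 1/3 and renormalizing the remaining 1/9 : 5/9 gives weights 1/6, 5/6 on F, D.
H = (1/6)·(6, -6) + (5/6)·(0, 0) = (1, -1).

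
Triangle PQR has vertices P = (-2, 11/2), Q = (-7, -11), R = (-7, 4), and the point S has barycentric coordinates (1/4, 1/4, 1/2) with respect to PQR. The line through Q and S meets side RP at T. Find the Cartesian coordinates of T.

Line QS meets RP where the Q-coordinate vanishes; zeroing S's Q-weight and renormalizing leaves R, P-weights 1/2 : 1/4 → (2/3, 1/3).
So T = (2/3)·R + (1/3)·P = (-16/3, 9/2).

(-16/3, 9/2)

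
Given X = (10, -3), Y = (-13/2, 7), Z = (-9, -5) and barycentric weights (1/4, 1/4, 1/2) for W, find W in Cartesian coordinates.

(-29/8, -3/2)

W = (1/4)·X + (1/4)·Y + (1/2)·Z.
x-coordinate: (1/4)·10 + (1/4)·(-13/2) + (1/2)·(-9) = -29/8.
y-coordinate: (1/4)·(-3) + (1/4)·7 + (1/2)·(-5) = -3/2.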